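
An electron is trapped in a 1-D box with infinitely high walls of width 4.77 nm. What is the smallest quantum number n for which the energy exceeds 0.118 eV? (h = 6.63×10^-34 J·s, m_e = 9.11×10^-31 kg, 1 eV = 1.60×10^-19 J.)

E_1 = h²/(8m_eL²) = 2.651×10^-21 J = 0.01657 eV.
Need n² > 0.118/0.01657 = 7.121, i.e. n > 2.669.
The smallest integer satisfying this is n = 3.

n = 3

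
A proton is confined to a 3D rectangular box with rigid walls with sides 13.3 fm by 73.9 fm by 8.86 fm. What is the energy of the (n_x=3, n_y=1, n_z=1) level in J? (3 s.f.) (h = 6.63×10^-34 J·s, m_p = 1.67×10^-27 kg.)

E = 2.10×10^-12 J

For a 3D rectangular well E = (h²/8m_p)·Σ n_i²/L_i² = (6.63×10^-34)²/(8·1.67×10^-27) · [3²/(13.3 fm)² + 1²/(73.9 fm)² + 1²/(8.86 fm)²].
Evaluating gives E = 2.10×10^-12 J.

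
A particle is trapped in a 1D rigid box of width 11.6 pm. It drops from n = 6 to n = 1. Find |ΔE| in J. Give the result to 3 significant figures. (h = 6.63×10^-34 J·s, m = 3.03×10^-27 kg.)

E_1 = h²/(8mL²) = 1.348×10^-19 J.
|ΔE| = |6² − 1²|·E_1 = 35·1.348×10^-19 J = 4.72×10^-18 J.

|ΔE| = 4.72×10^-18 J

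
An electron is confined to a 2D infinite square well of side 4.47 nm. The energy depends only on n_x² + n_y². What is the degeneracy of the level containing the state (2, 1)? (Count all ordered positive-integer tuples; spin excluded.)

The level has n_x² + n_y² = 5. The ordered positive-integer solutions are (1, 2), (2, 1).
That gives 2 states.

degeneracy = 2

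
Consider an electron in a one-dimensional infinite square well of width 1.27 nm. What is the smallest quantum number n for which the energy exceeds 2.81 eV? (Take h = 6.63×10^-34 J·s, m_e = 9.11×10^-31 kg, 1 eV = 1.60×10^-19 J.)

n = 4

E_1 = h²/(8m_eL²) = 3.739×10^-20 J = 0.2337 eV.
Need n² > 2.81/0.2337 = 12.02, i.e. n > 3.467.
The smallest integer satisfying this is n = 4.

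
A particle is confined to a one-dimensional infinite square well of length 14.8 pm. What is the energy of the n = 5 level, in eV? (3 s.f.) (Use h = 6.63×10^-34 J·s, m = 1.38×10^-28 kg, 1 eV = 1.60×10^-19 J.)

For an infinite well E_n = n²h²/(8mL²), so E_1 = h²/(8mL²) = (6.63×10^-34)²/(8·1.38×10^-28·(1.48×10^-11 m)²) = 1.818×10^-18 J.
Then E_5 = 5²·E_1 = 25·1.818×10^-18 J = 4.545×10^-17 J.
Converting, E_5 = 4.545×10^-17 J / (1.60×10^-19 J/eV) = 284 eV.

E_5 = 284 eV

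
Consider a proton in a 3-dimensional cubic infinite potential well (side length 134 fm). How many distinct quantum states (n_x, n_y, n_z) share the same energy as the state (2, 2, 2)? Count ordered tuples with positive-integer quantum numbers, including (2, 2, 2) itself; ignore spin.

degeneracy = 1

The level has n_x² + n_y² + n_z² = 12. The ordered positive-integer solutions are (2, 2, 2).
That gives 1 state.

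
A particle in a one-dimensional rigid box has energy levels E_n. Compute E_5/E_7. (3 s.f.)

E_n ∝ n², so E_5/E_7 = 5²/7² = 25/49 = 0.510.

0.510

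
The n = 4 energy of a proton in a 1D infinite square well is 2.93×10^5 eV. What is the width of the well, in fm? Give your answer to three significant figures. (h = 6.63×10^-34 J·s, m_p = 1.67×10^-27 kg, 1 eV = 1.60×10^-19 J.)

L = 106 fm

From E_n = n²h²/(8m_pL²), L = n·h/√(8m_pE_n).
E_4 = 2.93×10^5 eV = 4.688×10^-14 J, so L = 4·6.63×10^-34/√(8·1.67×10^-27·4.688×10^-14) = 1.06×10^-13 m = 106 fm.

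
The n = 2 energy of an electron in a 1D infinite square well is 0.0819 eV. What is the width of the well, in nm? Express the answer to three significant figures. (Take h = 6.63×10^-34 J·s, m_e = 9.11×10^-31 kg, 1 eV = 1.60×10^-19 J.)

From E_n = n²h²/(8m_eL²), L = n·h/√(8m_eE_n).
E_2 = 0.0819 eV = 1.310×10^-20 J, so L = 2·6.63×10^-34/√(8·9.11×10^-31·1.310×10^-20) = 4.29×10^-9 m = 4.29 nm.

L = 4.29 nm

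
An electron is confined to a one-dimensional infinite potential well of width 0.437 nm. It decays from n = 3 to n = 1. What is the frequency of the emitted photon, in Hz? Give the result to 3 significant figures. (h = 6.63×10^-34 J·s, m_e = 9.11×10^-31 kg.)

E_1 = h²/(8m_eL²) = 3.158×10^-19 J and ΔE = (3² − 1²)E_1 = 2.526×10^-18 J.
f = ΔE/h = 2.526×10^-18/6.63×10^-34 = 3.81×10^15 Hz.

f = 3.81×10^15 Hz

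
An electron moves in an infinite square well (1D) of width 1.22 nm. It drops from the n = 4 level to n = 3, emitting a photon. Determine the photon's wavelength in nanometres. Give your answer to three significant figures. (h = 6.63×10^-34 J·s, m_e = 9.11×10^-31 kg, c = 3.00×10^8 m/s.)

λ = 701 nm

E_1 = h²/(8m_eL²) = 4.052×10^-20 J, so ΔE = (4² − 3²)E_1 = 2.836×10^-19 J.
λ = hc/ΔE = (6.63×10^-34·3.00×10^8)/2.836×10^-19 = 7.01×10^-7 m = 701 nm.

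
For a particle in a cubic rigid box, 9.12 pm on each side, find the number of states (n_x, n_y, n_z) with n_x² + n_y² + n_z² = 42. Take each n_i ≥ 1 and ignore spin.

The level has n_x² + n_y² + n_z² = 42. The ordered positive-integer solutions are (1, 4, 5), (1, 5, 4), (4, 1, 5), (4, 5, 1), (5, 1, 4), (5, 4, 1).
That gives 6 states.

degeneracy = 6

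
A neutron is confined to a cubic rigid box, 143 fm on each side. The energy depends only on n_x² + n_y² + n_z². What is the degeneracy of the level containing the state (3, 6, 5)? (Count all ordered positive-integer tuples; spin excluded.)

The level has n_x² + n_y² + n_z² = 70. The ordered positive-integer solutions are (3, 5, 6), (3, 6, 5), (5, 3, 6), (5, 6, 3), (6, 3, 5), (6, 5, 3).
That gives 6 states.

degeneracy = 6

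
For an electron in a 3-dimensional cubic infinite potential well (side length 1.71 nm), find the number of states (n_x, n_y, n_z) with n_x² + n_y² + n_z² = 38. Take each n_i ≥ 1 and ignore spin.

The level has n_x² + n_y² + n_z² = 38. The ordered positive-integer solutions are (1, 1, 6), (1, 6, 1), (2, 3, 5), (2, 5, 3), (3, 2, 5), (3, 5, 2), (5, 2, 3), (5, 3, 2), (6, 1, 1).
That gives 9 states.

degeneracy = 9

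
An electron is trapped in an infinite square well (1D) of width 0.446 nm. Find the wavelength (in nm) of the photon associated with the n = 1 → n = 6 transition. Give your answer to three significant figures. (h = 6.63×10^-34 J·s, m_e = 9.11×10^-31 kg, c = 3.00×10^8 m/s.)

E_1 = h²/(8m_eL²) = 3.032×10^-19 J, so ΔE = (6² − 1²)E_1 = 1.061×10^-17 J.
λ = hc/ΔE = (6.63×10^-34·3.00×10^8)/1.061×10^-17 = 1.87×10^-8 m = 18.7 nm.

λ = 18.7 nm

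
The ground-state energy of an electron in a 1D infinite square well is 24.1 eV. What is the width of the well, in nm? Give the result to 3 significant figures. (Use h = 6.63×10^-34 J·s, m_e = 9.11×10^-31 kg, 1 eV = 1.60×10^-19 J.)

L = 0.125 nm

From E_n = n²h²/(8m_eL²), L = n·h/√(8m_eE_n).
E_1 = 24.1 eV = 3.856×10^-18 J, so L = 1·6.63×10^-34/√(8·9.11×10^-31·3.856×10^-18) = 1.25×10^-10 m = 0.125 nm.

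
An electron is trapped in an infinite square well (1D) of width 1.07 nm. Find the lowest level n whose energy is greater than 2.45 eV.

E_1 = h²/(8m_eL²) = 5.262×10^-20 J = 0.3285 eV.
Need n² > 2.45/0.3285 = 7.458, i.e. n > 2.731.
The smallest integer satisfying this is n = 3.

n = 3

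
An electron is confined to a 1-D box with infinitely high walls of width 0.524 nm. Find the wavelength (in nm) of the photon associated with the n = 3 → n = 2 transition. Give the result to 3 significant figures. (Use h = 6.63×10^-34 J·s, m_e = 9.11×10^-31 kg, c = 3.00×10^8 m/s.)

E_1 = h²/(8m_eL²) = 2.197×10^-19 J, so ΔE = (3² − 2²)E_1 = 1.099×10^-18 J.
λ = hc/ΔE = (6.63×10^-34·3.00×10^8)/1.099×10^-18 = 1.81×10^-7 m = 181 nm.

λ = 181 nm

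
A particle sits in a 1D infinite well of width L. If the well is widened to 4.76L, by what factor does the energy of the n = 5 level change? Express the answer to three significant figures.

0.0441

E_n ∝ 1/L², so the energy scales by 1/4.76² = 0.0441.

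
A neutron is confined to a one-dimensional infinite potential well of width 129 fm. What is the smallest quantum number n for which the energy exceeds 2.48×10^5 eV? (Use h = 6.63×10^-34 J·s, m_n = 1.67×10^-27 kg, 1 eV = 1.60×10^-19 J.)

n = 5

E_1 = h²/(8m_nL²) = 1.977×10^-15 J = 1.236×10^4 eV.
Need n² > 2.48×10^5/1.236×10^4 = 20.06, i.e. n > 4.479.
The smallest integer satisfying this is n = 5.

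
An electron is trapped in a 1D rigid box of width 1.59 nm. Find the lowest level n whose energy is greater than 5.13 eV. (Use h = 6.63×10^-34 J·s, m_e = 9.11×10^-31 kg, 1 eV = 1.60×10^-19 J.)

n = 6

E_1 = h²/(8m_eL²) = 2.386×10^-20 J = 0.1491 eV.
Need n² > 5.13/0.1491 = 34.41, i.e. n > 5.866.
The smallest integer satisfying this is n = 6.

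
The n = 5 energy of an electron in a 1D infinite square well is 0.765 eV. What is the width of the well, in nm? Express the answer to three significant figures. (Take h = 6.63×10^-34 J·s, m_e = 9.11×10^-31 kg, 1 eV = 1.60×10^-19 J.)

L = 3.51 nm

From E_n = n²h²/(8m_eL²), L = n·h/√(8m_eE_n).
E_5 = 0.765 eV = 1.224×10^-19 J, so L = 5·6.63×10^-34/√(8·9.11×10^-31·1.224×10^-19) = 3.51×10^-9 m = 3.51 nm.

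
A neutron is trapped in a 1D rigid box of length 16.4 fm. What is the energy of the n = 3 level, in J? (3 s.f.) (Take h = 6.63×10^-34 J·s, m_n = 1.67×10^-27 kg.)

E_3 = 1.10×10^-12 J

For an infinite well E_n = n²h²/(8m_nL²), so E_1 = h²/(8m_nL²) = (6.63×10^-34)²/(8·1.67×10^-27·(1.64×10^-14 m)²) = 1.223×10^-13 J.
Then E_3 = 3²·E_1 = 9·1.223×10^-13 J = 1.10×10^-12 J.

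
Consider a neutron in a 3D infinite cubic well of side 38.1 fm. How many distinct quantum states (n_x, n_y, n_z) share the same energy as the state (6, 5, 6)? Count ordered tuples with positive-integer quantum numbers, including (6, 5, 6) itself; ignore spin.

degeneracy = 3

The level has n_x² + n_y² + n_z² = 97. The ordered positive-integer solutions are (5, 6, 6), (6, 5, 6), (6, 6, 5).
That gives 3 states.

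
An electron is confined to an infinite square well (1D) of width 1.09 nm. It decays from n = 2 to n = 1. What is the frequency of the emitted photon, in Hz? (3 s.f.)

f = 2.30×10^14 Hz

E_1 = h²/(8m_eL²) = 5.071×10^-20 J and ΔE = (2² − 1²)E_1 = 1.521×10^-19 J.
f = ΔE/h = 1.521×10^-19/6.626×10^-34 = 2.30×10^14 Hz.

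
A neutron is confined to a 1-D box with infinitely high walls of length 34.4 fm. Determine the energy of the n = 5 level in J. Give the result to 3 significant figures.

For an infinite well E_n = n²h²/(8m_nL²), so E_1 = h²/(8m_nL²) = (6.626×10^-34)²/(8·1.675×10^-27·(3.44×10^-14 m)²) = 2.769×10^-14 J.
Then E_5 = 5²·E_1 = 25·2.769×10^-14 J = 6.92×10^-13 J.

E_5 = 6.92×10^-13 J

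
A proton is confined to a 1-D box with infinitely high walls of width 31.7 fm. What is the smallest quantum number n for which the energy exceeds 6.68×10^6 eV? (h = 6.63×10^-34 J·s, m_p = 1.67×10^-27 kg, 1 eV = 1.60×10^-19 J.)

E_1 = h²/(8m_pL²) = 3.274×10^-14 J = 2.046×10^5 eV.
Need n² > 6.68×10^6/2.046×10^5 = 32.65, i.e. n > 5.714.
The smallest integer satisfying this is n = 6.

n = 6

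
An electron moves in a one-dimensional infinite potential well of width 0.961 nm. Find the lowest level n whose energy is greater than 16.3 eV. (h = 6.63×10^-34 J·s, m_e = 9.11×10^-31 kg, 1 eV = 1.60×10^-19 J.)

E_1 = h²/(8m_eL²) = 6.531×10^-20 J = 0.4082 eV.
Need n² > 16.3/0.4082 = 39.93, i.e. n > 6.319.
The smallest integer satisfying this is n = 7.

n = 7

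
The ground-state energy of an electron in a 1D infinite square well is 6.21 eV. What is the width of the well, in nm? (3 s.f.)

L = 0.246 nm

From E_n = n²h²/(8m_eL²), L = n·h/√(8m_eE_n).
E_1 = 6.21 eV = 9.948×10^-19 J, so L = 1·6.626×10^-34/√(8·9.109×10^-31·9.948×10^-19) = 2.46×10^-10 m = 0.246 nm.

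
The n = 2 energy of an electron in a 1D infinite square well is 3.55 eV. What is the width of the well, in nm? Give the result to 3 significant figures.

L = 0.651 nm

From E_n = n²h²/(8m_eL²), L = n·h/√(8m_eE_n).
E_2 = 3.55 eV = 5.687×10^-19 J, so L = 2·6.626×10^-34/√(8·9.109×10^-31·5.687×10^-19) = 6.51×10^-10 m = 0.651 nm.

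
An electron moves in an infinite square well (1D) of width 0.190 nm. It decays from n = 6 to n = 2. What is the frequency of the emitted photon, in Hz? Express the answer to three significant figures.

f = 8.06×10^16 Hz

E_1 = h²/(8m_eL²) = 1.669×10^-18 J and ΔE = (6² − 2²)E_1 = 5.341×10^-17 J.
f = ΔE/h = 5.341×10^-17/6.626×10^-34 = 8.06×10^16 Hz.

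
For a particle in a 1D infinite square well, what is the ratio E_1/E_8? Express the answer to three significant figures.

E_n ∝ n², so E_1/E_8 = 1²/8² = 1/64 = 0.0156.

0.0156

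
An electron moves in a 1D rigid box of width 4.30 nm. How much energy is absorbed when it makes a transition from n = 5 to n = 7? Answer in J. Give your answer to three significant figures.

E_1 = h²/(8m_eL²) = 3.258×10^-21 J.
|ΔE| = |5² − 7²|·E_1 = 24·3.258×10^-21 J = 7.82×10^-20 J.

|ΔE| = 7.82×10^-20 J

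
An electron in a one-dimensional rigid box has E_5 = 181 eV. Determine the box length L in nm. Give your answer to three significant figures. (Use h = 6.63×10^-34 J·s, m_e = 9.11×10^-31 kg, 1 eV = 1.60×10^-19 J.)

L = 0.228 nm

From E_n = n²h²/(8m_eL²), L = n·h/√(8m_eE_n).
E_5 = 181 eV = 2.896×10^-17 J, so L = 5·6.63×10^-34/√(8·9.11×10^-31·2.896×10^-17) = 2.28×10^-10 m = 0.228 nm.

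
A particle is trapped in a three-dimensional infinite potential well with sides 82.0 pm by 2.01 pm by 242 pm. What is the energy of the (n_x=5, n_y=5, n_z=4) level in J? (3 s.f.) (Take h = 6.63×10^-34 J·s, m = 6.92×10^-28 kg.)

For a 3D rectangular well E = (h²/8m)·Σ n_i²/L_i² = (6.63×10^-34)²/(8·6.92×10^-28) · [5²/(82.0 pm)² + 5²/(2.01 pm)² + 4²/(242 pm)²].
Evaluating gives E = 4.92×10^-16 J.

E = 4.92×10^-16 J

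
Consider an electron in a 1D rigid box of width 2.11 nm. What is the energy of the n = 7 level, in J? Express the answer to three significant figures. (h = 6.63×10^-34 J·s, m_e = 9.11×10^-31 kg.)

For an infinite well E_n = n²h²/(8m_eL²), so E_1 = h²/(8m_eL²) = (6.63×10^-34)²/(8·9.11×10^-31·(2.11×10^-9 m)²) = 1.355×10^-20 J.
Then E_7 = 7²·E_1 = 49·1.355×10^-20 J = 6.64×10^-19 J.

E_7 = 6.64×10^-19 J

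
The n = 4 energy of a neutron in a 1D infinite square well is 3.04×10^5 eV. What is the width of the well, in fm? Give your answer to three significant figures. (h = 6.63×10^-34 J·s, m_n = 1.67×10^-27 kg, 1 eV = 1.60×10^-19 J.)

L = 104 fm

From E_n = n²h²/(8m_nL²), L = n·h/√(8m_nE_n).
E_4 = 3.04×10^5 eV = 4.864×10^-14 J, so L = 4·6.63×10^-34/√(8·1.67×10^-27·4.864×10^-14) = 1.04×10^-13 m = 104 fm.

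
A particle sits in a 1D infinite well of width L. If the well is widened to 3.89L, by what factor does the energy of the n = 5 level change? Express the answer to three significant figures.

0.0661

E_n ∝ 1/L², so the energy scales by 1/3.89² = 0.0661.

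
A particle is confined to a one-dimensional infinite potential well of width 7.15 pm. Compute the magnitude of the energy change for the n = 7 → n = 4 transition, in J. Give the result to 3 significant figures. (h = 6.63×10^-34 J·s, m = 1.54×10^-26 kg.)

E_1 = h²/(8mL²) = 6.979×10^-20 J.
|ΔE| = |7² − 4²|·E_1 = 33·6.979×10^-20 J = 2.30×10^-18 J.

|ΔE| = 2.30×10^-18 J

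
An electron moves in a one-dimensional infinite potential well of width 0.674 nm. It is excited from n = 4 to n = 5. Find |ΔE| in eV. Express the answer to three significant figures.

|ΔE| = 7.45 eV

E_1 = h²/(8m_eL²) = 1.326×10^-19 J.
|ΔE| = |4² − 5²|·E_1 = 9·1.326×10^-19 J = 1.193×10^-18 J = 7.45 eV.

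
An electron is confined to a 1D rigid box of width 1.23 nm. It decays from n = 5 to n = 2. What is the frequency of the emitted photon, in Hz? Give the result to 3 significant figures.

f = 1.26×10^15 Hz

E_1 = h²/(8m_eL²) = 3.982×10^-20 J and ΔE = (5² − 2²)E_1 = 8.362×10^-19 J.
f = ΔE/h = 8.362×10^-19/6.626×10^-34 = 1.26×10^15 Hz.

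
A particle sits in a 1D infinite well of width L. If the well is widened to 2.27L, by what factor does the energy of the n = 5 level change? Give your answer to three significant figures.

E_n ∝ 1/L², so the energy scales by 1/2.27² = 0.194.

0.194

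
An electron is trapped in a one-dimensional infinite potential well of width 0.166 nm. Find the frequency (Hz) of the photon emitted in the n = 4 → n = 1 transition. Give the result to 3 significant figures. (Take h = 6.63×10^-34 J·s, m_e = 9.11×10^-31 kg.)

E_1 = h²/(8m_eL²) = 2.189×10^-18 J and ΔE = (4² − 1²)E_1 = 3.284×10^-17 J.
f = ΔE/h = 3.284×10^-17/6.63×10^-34 = 4.95×10^16 Hz.

f = 4.95×10^16 Hz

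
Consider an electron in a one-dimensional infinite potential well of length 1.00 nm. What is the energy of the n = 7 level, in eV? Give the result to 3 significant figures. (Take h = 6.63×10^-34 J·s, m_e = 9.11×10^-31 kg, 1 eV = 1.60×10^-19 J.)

For an infinite well E_n = n²h²/(8m_eL²), so E_1 = h²/(8m_eL²) = (6.63×10^-34)²/(8·9.11×10^-31·(1.00×10^-9 m)²) = 6.031×10^-20 J.
Then E_7 = 7²·E_1 = 49·6.031×10^-20 J = 2.955×10^-18 J.
Converting, E_7 = 2.955×10^-18 J / (1.60×10^-19 J/eV) = 18.5 eV.

E_7 = 18.5 eV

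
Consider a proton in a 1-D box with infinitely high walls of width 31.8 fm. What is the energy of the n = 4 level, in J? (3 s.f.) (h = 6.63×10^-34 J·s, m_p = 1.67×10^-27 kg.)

E_4 = 5.21×10^-13 J

For an infinite well E_n = n²h²/(8m_pL²), so E_1 = h²/(8m_pL²) = (6.63×10^-34)²/(8·1.67×10^-27·(3.18×10^-14 m)²) = 3.254×10^-14 J.
Then E_4 = 4²·E_1 = 16·3.254×10^-14 J = 5.21×10^-13 J.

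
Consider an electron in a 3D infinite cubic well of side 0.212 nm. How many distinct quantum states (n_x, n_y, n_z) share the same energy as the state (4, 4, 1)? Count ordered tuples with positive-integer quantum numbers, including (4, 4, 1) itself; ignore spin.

degeneracy = 6

The level has n_x² + n_y² + n_z² = 33. The ordered positive-integer solutions are (1, 4, 4), (2, 2, 5), (2, 5, 2), (4, 1, 4), (4, 4, 1), (5, 2, 2).
That gives 6 states.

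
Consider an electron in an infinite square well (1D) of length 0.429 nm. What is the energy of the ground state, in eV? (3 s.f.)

For an infinite well E_n = n²h²/(8m_eL²), so E_1 = h²/(8m_eL²) = (6.626×10^-34)²/(8·9.109×10^-31·(4.29×10^-10 m)²) = 3.274×10^-19 J.
Converting, E_1 = 3.274×10^-19 J / (1.602×10^-19 J/eV) = 2.04 eV.

E_1 = 2.04 eV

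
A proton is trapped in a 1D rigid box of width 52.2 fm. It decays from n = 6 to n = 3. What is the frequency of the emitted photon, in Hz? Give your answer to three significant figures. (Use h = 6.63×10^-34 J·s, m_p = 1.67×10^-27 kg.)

E_1 = h²/(8m_pL²) = 1.207×10^-14 J and ΔE = (6² − 3²)E_1 = 3.259×10^-13 J.
f = ΔE/h = 3.259×10^-13/6.63×10^-34 = 4.92×10^20 Hz.

f = 4.92×10^20 Hz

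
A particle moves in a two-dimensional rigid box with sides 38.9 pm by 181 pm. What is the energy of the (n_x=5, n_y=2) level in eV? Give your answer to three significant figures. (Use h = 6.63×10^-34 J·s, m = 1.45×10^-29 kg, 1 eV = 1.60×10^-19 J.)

For a 2D rectangular well E = (h²/8m)·Σ n_i²/L_i² = (6.63×10^-34)²/(8·1.45×10^-29) · [5²/(38.9 pm)² + 2²/(181 pm)²].
Evaluating gives E = 6.307×10^-17 J = 394 eV.

E = 394 eV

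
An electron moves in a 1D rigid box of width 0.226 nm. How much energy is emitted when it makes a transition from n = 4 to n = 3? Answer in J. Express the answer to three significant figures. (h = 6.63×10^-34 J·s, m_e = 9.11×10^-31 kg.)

|ΔE| = 8.27×10^-18 J

E_1 = h²/(8m_eL²) = 1.181×10^-18 J.
|ΔE| = |4² − 3²|·E_1 = 7·1.181×10^-18 J = 8.27×10^-18 J.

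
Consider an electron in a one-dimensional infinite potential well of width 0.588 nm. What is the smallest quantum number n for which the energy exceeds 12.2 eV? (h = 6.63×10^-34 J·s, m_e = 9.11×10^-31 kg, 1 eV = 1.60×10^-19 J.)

E_1 = h²/(8m_eL²) = 1.744×10^-19 J = 1.090 eV.
Need n² > 12.2/1.090 = 11.19, i.e. n > 3.345.
The smallest integer satisfying this is n = 4.

n = 4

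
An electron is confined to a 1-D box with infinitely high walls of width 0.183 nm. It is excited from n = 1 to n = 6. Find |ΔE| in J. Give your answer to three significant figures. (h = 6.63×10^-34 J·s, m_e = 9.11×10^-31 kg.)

|ΔE| = 6.30×10^-17 J

E_1 = h²/(8m_eL²) = 1.801×10^-18 J.
|ΔE| = |1² − 6²|·E_1 = 35·1.801×10^-18 J = 6.30×10^-17 J.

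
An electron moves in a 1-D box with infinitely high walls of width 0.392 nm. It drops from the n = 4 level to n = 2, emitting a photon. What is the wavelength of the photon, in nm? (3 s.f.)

λ = 42.2 nm

E_1 = h²/(8m_eL²) = 3.921×10^-19 J, so ΔE = (4² − 2²)E_1 = 4.705×10^-18 J.
λ = hc/ΔE = (6.626×10^-34·2.998×10^8)/4.705×10^-18 = 4.22×10^-8 m = 42.2 nm.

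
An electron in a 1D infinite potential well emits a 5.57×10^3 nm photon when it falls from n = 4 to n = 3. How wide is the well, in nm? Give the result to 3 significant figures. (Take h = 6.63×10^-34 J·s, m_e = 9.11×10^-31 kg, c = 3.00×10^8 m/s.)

The photon carries ΔE = hc/λ = 6.63×10^-34·3.00×10^8/5.57×10^-6 m = 3.571×10^-20 J.
Since ΔE = (4² − 3²)E_1, E_1 = 5.101×10^-21 J, and L = h/√(8m_eE_1) = 3.44×10^-9 m = 3.44 nm.

L = 3.44 nm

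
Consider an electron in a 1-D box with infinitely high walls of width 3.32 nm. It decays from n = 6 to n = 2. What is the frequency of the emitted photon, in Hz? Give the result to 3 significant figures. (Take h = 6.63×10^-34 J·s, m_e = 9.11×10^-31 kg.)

E_1 = h²/(8m_eL²) = 5.472×10^-21 J and ΔE = (6² − 2²)E_1 = 1.751×10^-19 J.
f = ΔE/h = 1.751×10^-19/6.63×10^-34 = 2.64×10^14 Hz.

f = 2.64×10^14 Hz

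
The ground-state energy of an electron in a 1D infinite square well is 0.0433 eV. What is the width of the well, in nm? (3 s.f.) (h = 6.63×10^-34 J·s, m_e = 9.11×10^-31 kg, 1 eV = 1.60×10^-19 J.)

From E_n = n²h²/(8m_eL²), L = n·h/√(8m_eE_n).
E_1 = 0.0433 eV = 6.928×10^-21 J, so L = 1·6.63×10^-34/√(8·9.11×10^-31·6.928×10^-21) = 2.95×10^-9 m = 2.95 nm.

L = 2.95 nm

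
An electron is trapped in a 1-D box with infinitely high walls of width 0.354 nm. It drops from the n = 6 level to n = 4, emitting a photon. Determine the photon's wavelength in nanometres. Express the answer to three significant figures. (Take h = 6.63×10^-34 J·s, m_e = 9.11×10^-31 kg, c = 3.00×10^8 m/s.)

E_1 = h²/(8m_eL²) = 4.813×10^-19 J, so ΔE = (6² − 4²)E_1 = 9.626×10^-18 J.
λ = hc/ΔE = (6.63×10^-34·3.00×10^8)/9.626×10^-18 = 2.07×10^-8 m = 20.7 nm.

λ = 20.7 nm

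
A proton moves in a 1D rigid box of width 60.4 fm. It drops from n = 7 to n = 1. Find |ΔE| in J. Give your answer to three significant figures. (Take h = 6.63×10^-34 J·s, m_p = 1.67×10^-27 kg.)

|ΔE| = 4.33×10^-13 J

E_1 = h²/(8m_pL²) = 9.019×10^-15 J.
|ΔE| = |7² − 1²|·E_1 = 48·9.019×10^-15 J = 4.33×10^-13 J.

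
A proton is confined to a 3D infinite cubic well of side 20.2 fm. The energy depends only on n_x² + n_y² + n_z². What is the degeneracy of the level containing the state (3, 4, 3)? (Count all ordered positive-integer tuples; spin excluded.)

degeneracy = 3

The level has n_x² + n_y² + n_z² = 34. The ordered positive-integer solutions are (3, 3, 4), (3, 4, 3), (4, 3, 3).
That gives 3 states.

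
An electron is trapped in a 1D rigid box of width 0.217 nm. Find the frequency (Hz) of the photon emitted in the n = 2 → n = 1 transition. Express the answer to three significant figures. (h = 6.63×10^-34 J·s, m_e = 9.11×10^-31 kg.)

E_1 = h²/(8m_eL²) = 1.281×10^-18 J and ΔE = (2² − 1²)E_1 = 3.843×10^-18 J.
f = ΔE/h = 3.843×10^-18/6.63×10^-34 = 5.80×10^15 Hz.

f = 5.80×10^15 Hz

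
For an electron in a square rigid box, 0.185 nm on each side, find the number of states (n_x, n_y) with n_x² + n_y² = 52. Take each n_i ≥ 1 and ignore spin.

The level has n_x² + n_y² = 52. The ordered positive-integer solutions are (4, 6), (6, 4).
That gives 2 states.

degeneracy = 2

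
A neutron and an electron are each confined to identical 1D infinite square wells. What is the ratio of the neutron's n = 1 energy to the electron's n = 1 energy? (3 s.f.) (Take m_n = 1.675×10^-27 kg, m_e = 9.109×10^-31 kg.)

5.44×10^-4

E_n ∝ 1/m at fixed n and L, so the ratio is m_e/m_n = 9.109×10^-31/1.675×10^-27 = 5.44×10^-4.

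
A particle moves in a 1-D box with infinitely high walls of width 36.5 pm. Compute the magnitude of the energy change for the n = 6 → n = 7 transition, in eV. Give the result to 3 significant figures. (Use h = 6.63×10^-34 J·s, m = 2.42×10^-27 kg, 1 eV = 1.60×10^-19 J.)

E_1 = h²/(8mL²) = 1.704×10^-20 J.
|ΔE| = |6² − 7²|·E_1 = 13·1.704×10^-20 J = 2.215×10^-19 J = 1.38 eV.

|ΔE| = 1.38 eV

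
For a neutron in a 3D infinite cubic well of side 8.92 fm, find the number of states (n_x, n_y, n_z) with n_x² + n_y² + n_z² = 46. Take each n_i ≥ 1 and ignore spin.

The level has n_x² + n_y² + n_z² = 46. The ordered positive-integer solutions are (1, 3, 6), (1, 6, 3), (3, 1, 6), (3, 6, 1), (6, 1, 3), (6, 3, 1).
That gives 6 states.

degeneracy = 6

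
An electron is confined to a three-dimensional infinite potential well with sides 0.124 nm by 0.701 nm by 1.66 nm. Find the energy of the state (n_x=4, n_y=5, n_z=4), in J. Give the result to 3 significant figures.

E = 6.61×10^-17 J

For a 3D rectangular well E = (h²/8m_e)·Σ n_i²/L_i² = (6.626×10^-34)²/(8·9.109×10^-31) · [4²/(0.124 nm)² + 5²/(0.701 nm)² + 4²/(1.66 nm)²].
Evaluating gives E = 6.61×10^-17 J.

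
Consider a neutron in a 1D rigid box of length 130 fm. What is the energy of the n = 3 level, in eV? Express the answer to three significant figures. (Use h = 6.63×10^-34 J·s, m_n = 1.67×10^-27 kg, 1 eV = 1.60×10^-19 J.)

E_3 = 1.10×10^5 eV

For an infinite well E_n = n²h²/(8m_nL²), so E_1 = h²/(8m_nL²) = (6.63×10^-34)²/(8·1.67×10^-27·(1.30×10^-13 m)²) = 1.947×10^-15 J.
Then E_3 = 3²·E_1 = 9·1.947×10^-15 J = 1.752×10^-14 J.
Converting, E_3 = 1.752×10^-14 J / (1.60×10^-19 J/eV) = 1.10×10^5 eV.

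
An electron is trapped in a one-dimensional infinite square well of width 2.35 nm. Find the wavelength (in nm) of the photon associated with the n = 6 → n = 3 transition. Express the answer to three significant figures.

λ = 674 nm

E_1 = h²/(8m_eL²) = 1.091×10^-20 J, so ΔE = (6² − 3²)E_1 = 2.946×10^-19 J.
λ = hc/ΔE = (6.626×10^-34·2.998×10^8)/2.946×10^-19 = 6.74×10^-7 m = 674 nm.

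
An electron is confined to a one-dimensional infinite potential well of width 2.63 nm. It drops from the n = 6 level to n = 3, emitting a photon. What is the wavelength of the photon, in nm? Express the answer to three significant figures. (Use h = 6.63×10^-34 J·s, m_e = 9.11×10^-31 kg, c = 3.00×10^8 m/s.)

λ = 845 nm

E_1 = h²/(8m_eL²) = 8.720×10^-21 J, so ΔE = (6² − 3²)E_1 = 2.354×10^-19 J.
λ = hc/ΔE = (6.63×10^-34·3.00×10^8)/2.354×10^-19 = 8.45×10^-7 m = 845 nm.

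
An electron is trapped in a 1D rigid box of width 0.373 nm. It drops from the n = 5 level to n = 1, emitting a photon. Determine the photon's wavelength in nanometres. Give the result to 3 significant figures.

E_1 = h²/(8m_eL²) = 4.330×10^-19 J, so ΔE = (5² − 1²)E_1 = 1.039×10^-17 J.
λ = hc/ΔE = (6.626×10^-34·2.998×10^8)/1.039×10^-17 = 1.91×10^-8 m = 19.1 nm.

λ = 19.1 nm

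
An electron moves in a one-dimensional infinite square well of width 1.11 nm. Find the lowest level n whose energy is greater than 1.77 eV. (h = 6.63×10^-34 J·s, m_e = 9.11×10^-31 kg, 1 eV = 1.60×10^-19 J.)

n = 3

E_1 = h²/(8m_eL²) = 4.895×10^-20 J = 0.3059 eV.
Need n² > 1.77/0.3059 = 5.786, i.e. n > 2.405.
The smallest integer satisfying this is n = 3.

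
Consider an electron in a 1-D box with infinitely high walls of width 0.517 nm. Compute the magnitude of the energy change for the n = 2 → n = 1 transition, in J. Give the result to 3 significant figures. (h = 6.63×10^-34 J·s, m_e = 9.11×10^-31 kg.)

|ΔE| = 6.77×10^-19 J

E_1 = h²/(8m_eL²) = 2.257×10^-19 J.
|ΔE| = |2² − 1²|·E_1 = 3·2.257×10^-19 J = 6.77×10^-19 J.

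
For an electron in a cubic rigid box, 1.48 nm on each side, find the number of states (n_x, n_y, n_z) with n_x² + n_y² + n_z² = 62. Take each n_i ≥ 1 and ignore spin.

degeneracy = 12

The level has n_x² + n_y² + n_z² = 62. The ordered positive-integer solutions are (1, 5, 6), (1, 6, 5), (2, 3, 7), (2, 7, 3), (3, 2, 7), (3, 7, 2), (5, 1, 6), (5, 6, 1), (6, 1, 5), (6, 5, 1), (7, 2, 3), (7, 3, 2).
That gives 12 states.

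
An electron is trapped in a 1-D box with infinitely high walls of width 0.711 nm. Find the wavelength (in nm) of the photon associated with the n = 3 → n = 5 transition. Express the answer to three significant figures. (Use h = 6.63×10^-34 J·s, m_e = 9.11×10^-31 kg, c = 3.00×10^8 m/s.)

λ = 104 nm

E_1 = h²/(8m_eL²) = 1.193×10^-19 J, so ΔE = (5² − 3²)E_1 = 1.909×10^-18 J.
λ = hc/ΔE = (6.63×10^-34·3.00×10^8)/1.909×10^-18 = 1.04×10^-7 m = 104 nm.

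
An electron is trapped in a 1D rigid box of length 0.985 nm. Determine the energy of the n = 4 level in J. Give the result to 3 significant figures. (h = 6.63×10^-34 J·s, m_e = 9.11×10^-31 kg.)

E_4 = 9.95×10^-19 J

For an infinite well E_n = n²h²/(8m_eL²), so E_1 = h²/(8m_eL²) = (6.63×10^-34)²/(8·9.11×10^-31·(9.85×10^-10 m)²) = 6.217×10^-20 J.
Then E_4 = 4²·E_1 = 16·6.217×10^-20 J = 9.95×10^-19 J.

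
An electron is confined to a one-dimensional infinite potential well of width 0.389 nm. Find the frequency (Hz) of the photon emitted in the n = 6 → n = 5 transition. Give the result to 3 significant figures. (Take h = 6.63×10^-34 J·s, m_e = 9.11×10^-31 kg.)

f = 6.61×10^15 Hz

E_1 = h²/(8m_eL²) = 3.986×10^-19 J and ΔE = (6² − 5²)E_1 = 4.385×10^-18 J.
f = ΔE/h = 4.385×10^-18/6.63×10^-34 = 6.61×10^15 Hz.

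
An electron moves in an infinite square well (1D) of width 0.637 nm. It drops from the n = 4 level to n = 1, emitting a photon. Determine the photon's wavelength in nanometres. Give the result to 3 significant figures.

E_1 = h²/(8m_eL²) = 1.485×10^-19 J, so ΔE = (4² − 1²)E_1 = 2.227×10^-18 J.
λ = hc/ΔE = (6.626×10^-34·2.998×10^8)/2.227×10^-18 = 8.92×10^-8 m = 89.2 nm.

λ = 89.2 nm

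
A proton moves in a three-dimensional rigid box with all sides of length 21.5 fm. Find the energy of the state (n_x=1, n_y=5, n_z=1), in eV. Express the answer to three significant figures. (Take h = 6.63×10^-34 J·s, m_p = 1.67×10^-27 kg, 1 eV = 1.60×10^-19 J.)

For a 3D rectangular well E = (h²/8m_p)·Σ n_i²/L_i² = (6.63×10^-34)²/(8·1.67×10^-27) · [1²/(21.5 fm)² + 5²/(21.5 fm)² + 1²/(21.5 fm)²].
Evaluating gives E = 1.922×10^-12 J = 1.20×10^7 eV.

E = 1.20×10^7 eV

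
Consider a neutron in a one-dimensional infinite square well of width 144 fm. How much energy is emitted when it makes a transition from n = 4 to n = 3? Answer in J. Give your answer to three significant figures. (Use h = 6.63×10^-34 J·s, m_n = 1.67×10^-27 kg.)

E_1 = h²/(8m_nL²) = 1.587×10^-15 J.
|ΔE| = |4² − 3²|·E_1 = 7·1.587×10^-15 J = 1.11×10^-14 J.

|ΔE| = 1.11×10^-14 J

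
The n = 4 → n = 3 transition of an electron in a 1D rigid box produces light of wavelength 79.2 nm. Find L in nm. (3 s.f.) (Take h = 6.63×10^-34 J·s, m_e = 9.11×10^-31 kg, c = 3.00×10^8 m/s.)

L = 0.410 nm

The photon carries ΔE = hc/λ = 6.63×10^-34·3.00×10^8/7.92×10^-8 m = 2.511×10^-18 J.
Since ΔE = (4² − 3²)E_1, E_1 = 3.587×10^-19 J, and L = h/√(8m_eE_1) = 4.10×10^-10 m = 0.410 nm.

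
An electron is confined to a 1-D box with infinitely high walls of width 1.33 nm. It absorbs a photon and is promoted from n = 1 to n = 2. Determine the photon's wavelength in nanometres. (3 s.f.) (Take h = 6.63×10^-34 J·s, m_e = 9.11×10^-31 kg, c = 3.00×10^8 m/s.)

E_1 = h²/(8m_eL²) = 3.410×10^-20 J, so ΔE = (2² − 1²)E_1 = 1.023×10^-19 J.
λ = hc/ΔE = (6.63×10^-34·3.00×10^8)/1.023×10^-19 = 1.94×10^-6 m = 1.94×10^3 nm.

λ = 1.94×10^3 nm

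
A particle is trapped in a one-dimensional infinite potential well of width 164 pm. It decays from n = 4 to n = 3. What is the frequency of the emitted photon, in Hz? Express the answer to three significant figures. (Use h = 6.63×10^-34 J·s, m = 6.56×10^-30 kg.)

E_1 = h²/(8mL²) = 3.114×10^-19 J and ΔE = (4² − 3²)E_1 = 2.180×10^-18 J.
f = ΔE/h = 2.180×10^-18/6.63×10^-34 = 3.29×10^15 Hz.

f = 3.29×10^15 Hz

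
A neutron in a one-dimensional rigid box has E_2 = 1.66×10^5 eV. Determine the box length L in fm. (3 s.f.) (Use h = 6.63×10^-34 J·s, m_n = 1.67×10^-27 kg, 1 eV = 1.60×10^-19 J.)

From E_n = n²h²/(8m_nL²), L = n·h/√(8m_nE_n).
E_2 = 1.66×10^5 eV = 2.656×10^-14 J, so L = 2·6.63×10^-34/√(8·1.67×10^-27·2.656×10^-14) = 7.04×10^-14 m = 70.4 fm.

L = 70.4 fm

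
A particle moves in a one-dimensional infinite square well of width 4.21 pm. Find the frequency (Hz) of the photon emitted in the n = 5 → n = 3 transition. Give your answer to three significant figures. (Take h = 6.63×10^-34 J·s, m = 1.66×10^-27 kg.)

E_1 = h²/(8mL²) = 1.868×10^-18 J and ΔE = (5² − 3²)E_1 = 2.989×10^-17 J.
f = ΔE/h = 2.989×10^-17/6.63×10^-34 = 4.51×10^16 Hz.

f = 4.51×10^16 Hz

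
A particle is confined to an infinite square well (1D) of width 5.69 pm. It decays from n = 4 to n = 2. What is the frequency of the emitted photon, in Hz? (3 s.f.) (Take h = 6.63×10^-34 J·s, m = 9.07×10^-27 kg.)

E_1 = h²/(8mL²) = 1.871×10^-19 J and ΔE = (4² − 2²)E_1 = 2.245×10^-18 J.
f = ΔE/h = 2.245×10^-18/6.63×10^-34 = 3.39×10^15 Hz.

f = 3.39×10^15 Hz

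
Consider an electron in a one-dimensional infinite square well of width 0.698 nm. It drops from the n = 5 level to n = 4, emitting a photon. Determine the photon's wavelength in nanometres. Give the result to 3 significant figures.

E_1 = h²/(8m_eL²) = 1.237×10^-19 J, so ΔE = (5² − 4²)E_1 = 1.113×10^-18 J.
λ = hc/ΔE = (6.626×10^-34·2.998×10^8)/1.113×10^-18 = 1.78×10^-7 m = 178 nm.

λ = 178 nm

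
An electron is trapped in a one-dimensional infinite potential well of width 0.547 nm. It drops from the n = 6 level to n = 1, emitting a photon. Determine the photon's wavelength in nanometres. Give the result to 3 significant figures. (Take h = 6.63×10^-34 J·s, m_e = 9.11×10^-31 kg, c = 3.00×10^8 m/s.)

E_1 = h²/(8m_eL²) = 2.016×10^-19 J, so ΔE = (6² − 1²)E_1 = 7.056×10^-18 J.
λ = hc/ΔE = (6.63×10^-34·3.00×10^8)/7.056×10^-18 = 2.82×10^-8 m = 28.2 nm.

λ = 28.2 nm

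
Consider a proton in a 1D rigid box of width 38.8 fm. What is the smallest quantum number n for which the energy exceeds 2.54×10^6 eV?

E_1 = h²/(8m_pL²) = 2.179×10^-14 J = 1.360×10^5 eV.
Need n² > 2.54×10^6/1.360×10^5 = 18.68, i.e. n > 4.322.
The smallest integer satisfying this is n = 5.

n = 5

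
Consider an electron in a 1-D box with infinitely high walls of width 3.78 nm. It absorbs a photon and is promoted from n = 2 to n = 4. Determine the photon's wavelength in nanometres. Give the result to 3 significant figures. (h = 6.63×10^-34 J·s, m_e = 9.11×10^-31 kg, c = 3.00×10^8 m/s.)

λ = 3.93×10^3 nm

E_1 = h²/(8m_eL²) = 4.221×10^-21 J, so ΔE = (4² − 2²)E_1 = 5.065×10^-20 J.
λ = hc/ΔE = (6.63×10^-34·3.00×10^8)/5.065×10^-20 = 3.93×10^-6 m = 3.93×10^3 nm.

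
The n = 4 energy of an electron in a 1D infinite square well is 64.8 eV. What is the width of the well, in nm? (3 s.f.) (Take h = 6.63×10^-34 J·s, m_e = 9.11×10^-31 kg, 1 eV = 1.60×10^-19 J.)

L = 0.305 nm

From E_n = n²h²/(8m_eL²), L = n·h/√(8m_eE_n).
E_4 = 64.8 eV = 1.037×10^-17 J, so L = 4·6.63×10^-34/√(8·9.11×10^-31·1.037×10^-17) = 3.05×10^-10 m = 0.305 nm.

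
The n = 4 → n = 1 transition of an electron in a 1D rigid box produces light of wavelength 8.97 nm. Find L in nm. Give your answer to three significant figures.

The photon carries ΔE = hc/λ = 6.626×10^-34·2.998×10^8/8.97×10^-9 m = 2.215×10^-17 J.
Since ΔE = (4² − 1²)E_1, E_1 = 1.477×10^-18 J, and L = h/√(8m_eE_1) = 2.02×10^-10 m = 0.202 nm.

L = 0.202 nm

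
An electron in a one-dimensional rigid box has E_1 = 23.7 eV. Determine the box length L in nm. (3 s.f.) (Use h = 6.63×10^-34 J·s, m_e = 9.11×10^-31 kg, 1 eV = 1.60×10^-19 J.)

L = 0.126 nm

From E_n = n²h²/(8m_eL²), L = n·h/√(8m_eE_n).
E_1 = 23.7 eV = 3.792×10^-18 J, so L = 1·6.63×10^-34/√(8·9.11×10^-31·3.792×10^-18) = 1.26×10^-10 m = 0.126 nm.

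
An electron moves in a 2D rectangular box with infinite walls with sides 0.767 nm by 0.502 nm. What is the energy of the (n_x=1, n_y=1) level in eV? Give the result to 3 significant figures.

For a 2D rectangular well E = (h²/8m_e)·Σ n_i²/L_i² = (6.626×10^-34)²/(8·9.109×10^-31) · [1²/(0.767 nm)² + 1²/(0.502 nm)²].
Evaluating gives E = 3.415×10^-19 J = 2.13 eV.

E = 2.13 eV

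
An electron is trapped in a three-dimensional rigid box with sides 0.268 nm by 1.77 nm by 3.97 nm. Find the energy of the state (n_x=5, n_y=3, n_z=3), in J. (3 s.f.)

E = 2.12×10^-17 J

For a 3D rectangular well E = (h²/8m_e)·Σ n_i²/L_i² = (6.626×10^-34)²/(8·9.109×10^-31) · [5²/(0.268 nm)² + 3²/(1.77 nm)² + 3²/(3.97 nm)²].
Evaluating gives E = 2.12×10^-17 J.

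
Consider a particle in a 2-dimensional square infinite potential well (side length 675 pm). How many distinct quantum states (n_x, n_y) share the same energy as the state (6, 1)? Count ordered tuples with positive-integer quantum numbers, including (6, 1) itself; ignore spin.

degeneracy = 2

The level has n_x² + n_y² = 37. The ordered positive-integer solutions are (1, 6), (6, 1).
That gives 2 states.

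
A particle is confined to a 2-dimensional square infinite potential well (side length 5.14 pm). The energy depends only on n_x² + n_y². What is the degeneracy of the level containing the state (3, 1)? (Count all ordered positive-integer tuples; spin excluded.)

degeneracy = 2

The level has n_x² + n_y² = 10. The ordered positive-integer solutions are (1, 3), (3, 1).
That gives 2 states.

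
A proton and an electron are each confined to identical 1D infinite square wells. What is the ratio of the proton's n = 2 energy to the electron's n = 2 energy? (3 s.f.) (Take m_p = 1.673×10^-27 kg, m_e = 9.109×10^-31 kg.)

5.44×10^-4

E_n ∝ 1/m at fixed n and L, so the ratio is m_e/m_p = 9.109×10^-31/1.673×10^-27 = 5.44×10^-4.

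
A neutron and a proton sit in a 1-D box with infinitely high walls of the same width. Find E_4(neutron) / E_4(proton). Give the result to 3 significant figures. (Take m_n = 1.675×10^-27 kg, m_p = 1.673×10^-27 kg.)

0.999

E_n ∝ 1/m at fixed n and L, so the ratio is m_p/m_n = 1.673×10^-27/1.675×10^-27 = 0.999.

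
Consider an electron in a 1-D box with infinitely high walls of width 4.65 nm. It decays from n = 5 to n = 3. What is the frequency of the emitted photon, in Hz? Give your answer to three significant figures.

f = 6.73×10^13 Hz

E_1 = h²/(8m_eL²) = 2.786×10^-21 J and ΔE = (5² − 3²)E_1 = 4.458×10^-20 J.
f = ΔE/h = 4.458×10^-20/6.626×10^-34 = 6.73×10^13 Hz.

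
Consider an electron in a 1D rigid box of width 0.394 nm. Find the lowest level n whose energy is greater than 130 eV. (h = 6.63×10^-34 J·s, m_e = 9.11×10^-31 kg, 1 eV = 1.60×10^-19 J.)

n = 8

E_1 = h²/(8m_eL²) = 3.885×10^-19 J = 2.428 eV.
Need n² > 130/2.428 = 53.54, i.e. n > 7.317.
The smallest integer satisfying this is n = 8.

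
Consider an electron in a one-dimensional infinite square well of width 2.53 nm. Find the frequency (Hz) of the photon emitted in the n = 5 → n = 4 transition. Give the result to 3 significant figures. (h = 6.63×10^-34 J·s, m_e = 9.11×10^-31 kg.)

E_1 = h²/(8m_eL²) = 9.423×10^-21 J and ΔE = (5² − 4²)E_1 = 8.481×10^-20 J.
f = ΔE/h = 8.481×10^-20/6.63×10^-34 = 1.28×10^14 Hz.

f = 1.28×10^14 Hz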